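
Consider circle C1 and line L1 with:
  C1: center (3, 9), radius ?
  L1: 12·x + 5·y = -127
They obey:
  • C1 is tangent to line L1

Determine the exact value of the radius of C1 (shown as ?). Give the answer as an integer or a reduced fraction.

16

1. [C1‖L1]  r_C1² − 256 = 0  ⇒  r_C1 = 16 (r>0 drops 1)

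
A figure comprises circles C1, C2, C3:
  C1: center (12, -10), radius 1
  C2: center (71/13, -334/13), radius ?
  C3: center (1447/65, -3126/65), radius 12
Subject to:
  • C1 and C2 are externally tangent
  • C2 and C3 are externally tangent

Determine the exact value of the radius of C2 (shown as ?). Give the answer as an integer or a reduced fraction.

1. [ext C1·C2]  r_C2² + 2r_C2 − 288 = 0  ⇒  r_C2 = 16 (r>0 drops 1)
2. [ext C2·C3]  r_C2² + 24r_C2 − 640 = 0  ⇒  r_C2 = 16 (r>0 drops 1)

16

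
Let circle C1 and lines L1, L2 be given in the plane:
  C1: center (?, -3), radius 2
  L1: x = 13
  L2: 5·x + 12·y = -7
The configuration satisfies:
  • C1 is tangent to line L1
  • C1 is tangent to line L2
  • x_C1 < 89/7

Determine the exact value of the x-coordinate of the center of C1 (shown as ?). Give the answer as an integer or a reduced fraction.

1. [C1‖L1]  x_C1² − 26x_C1 + 165 = 0  ⇒  x_C1 = 11 or 15
2. [C1‖L2]  x_C1² − (58/5)x_C1 + 33/5 = 0  ⇒  x_C1 = 3/5 or 11

11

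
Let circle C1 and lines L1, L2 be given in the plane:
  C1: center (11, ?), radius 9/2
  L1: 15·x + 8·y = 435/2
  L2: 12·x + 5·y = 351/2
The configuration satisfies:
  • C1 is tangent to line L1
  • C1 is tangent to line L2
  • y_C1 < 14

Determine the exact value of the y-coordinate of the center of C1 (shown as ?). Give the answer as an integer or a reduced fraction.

1. [C1‖L1]  y_C1² − (105/8)y_C1 − 387/8 = 0  ⇒  y_C1 = -3 or 129/8
2. [C1‖L2]  y_C1² − (87/5)y_C1 − 306/5 = 0  ⇒  y_C1 = -3 or 102/5

-3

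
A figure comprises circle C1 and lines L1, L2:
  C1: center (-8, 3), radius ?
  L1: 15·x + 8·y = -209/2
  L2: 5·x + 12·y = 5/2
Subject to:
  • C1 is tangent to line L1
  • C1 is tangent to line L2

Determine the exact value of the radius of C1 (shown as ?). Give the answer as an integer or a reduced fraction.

1. [C1‖L1]  r_C1² − 1/4 = 0  ⇒  r_C1 = 1/2 (r>0 drops 1)
2. [C1‖L2]  r_C1² − 1/4 = 0  ⇒  r_C1 = 1/2 (r>0 drops 1)

1/2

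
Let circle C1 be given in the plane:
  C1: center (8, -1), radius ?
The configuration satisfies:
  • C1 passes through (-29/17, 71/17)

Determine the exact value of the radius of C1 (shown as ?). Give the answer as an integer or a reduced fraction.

11

1. [C1∋P]  r_C1² − 121 = 0  ⇒  r_C1 = 11 (r>0 drops 1)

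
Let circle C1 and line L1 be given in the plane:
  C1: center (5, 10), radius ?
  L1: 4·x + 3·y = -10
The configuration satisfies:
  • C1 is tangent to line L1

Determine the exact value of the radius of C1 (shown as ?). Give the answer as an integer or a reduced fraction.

1. [C1‖L1]  r_C1² − 144 = 0  ⇒  r_C1 = 12 (r>0 drops 1)

12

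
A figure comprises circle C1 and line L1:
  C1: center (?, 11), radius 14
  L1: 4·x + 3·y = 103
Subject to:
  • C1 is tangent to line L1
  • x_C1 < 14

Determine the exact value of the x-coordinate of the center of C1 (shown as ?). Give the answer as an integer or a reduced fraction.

0

1. [C1‖L1]  x_C1² − 35x_C1 = 0  ⇒  x_C1 = 0 or 35
2. given x_C1 < 14: keep 0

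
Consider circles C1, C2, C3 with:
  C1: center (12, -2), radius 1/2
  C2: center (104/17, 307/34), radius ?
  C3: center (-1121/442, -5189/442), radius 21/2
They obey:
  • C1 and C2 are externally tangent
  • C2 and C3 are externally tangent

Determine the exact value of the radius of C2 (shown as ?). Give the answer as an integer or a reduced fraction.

1. [ext C1·C2]  r_C2² + 1r_C2 − 156 = 0  ⇒  r_C2 = 12 (r>0 drops 1)
2. [ext C2·C3]  r_C2² + 21r_C2 − 396 = 0  ⇒  r_C2 = 12 (r>0 drops 1)

12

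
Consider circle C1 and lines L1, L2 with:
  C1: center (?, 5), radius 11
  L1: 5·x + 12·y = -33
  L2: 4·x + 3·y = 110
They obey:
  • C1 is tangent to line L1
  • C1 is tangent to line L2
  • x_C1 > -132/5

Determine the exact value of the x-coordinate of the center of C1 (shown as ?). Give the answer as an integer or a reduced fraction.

10

1. [C1‖L1]  x_C1² + (186/5)x_C1 − 472 = 0  ⇒  x_C1 = -236/5 or 10
2. [C1‖L2]  x_C1² − (95/2)x_C1 + 375 = 0  ⇒  x_C1 = 10 or 75/2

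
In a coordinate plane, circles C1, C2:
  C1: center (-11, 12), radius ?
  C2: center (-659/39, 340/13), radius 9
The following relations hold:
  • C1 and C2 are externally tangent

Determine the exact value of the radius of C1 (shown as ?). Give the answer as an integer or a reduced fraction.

1. [ext C1·C2]  r_C1² + 18r_C1 − 1387/9 = 0  ⇒  r_C1 = 19/3 (r>0 drops 1)

19/3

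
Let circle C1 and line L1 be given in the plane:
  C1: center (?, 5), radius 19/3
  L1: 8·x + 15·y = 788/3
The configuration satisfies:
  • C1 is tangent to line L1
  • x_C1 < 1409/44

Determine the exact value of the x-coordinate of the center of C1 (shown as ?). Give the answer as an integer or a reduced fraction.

1. [C1‖L1]  x_C1² − (563/12)x_C1 + 2215/6 = 0  ⇒  x_C1 = 10 or 443/12
2. given x_C1 < 1409/44: keep 10

10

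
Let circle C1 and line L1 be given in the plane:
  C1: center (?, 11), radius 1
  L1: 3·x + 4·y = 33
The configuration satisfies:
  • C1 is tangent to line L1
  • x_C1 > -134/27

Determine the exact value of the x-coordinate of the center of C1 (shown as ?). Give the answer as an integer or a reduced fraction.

1. [C1‖L1]  x_C1² + (22/3)x_C1 + 32/3 = 0  ⇒  x_C1 = -16/3 or -2
2. given x_C1 > -134/27: keep -2

-2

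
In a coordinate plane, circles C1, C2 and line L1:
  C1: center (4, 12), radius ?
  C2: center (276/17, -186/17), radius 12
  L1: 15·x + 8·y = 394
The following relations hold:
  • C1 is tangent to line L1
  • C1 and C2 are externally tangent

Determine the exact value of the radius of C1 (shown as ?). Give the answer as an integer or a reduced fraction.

1. [C1‖L1]  r_C1² − 196 = 0  ⇒  r_C1 = 14 (r>0 drops 1)
2. [ext C1·C2]  r_C1² + 24r_C1 − 532 = 0  ⇒  r_C1 = 14 (r>0 drops 1)

14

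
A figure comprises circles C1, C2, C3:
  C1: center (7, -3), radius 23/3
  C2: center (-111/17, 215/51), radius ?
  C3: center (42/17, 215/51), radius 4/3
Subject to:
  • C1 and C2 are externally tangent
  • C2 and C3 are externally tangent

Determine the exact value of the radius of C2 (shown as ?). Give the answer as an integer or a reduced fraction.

1. [ext C1·C2]  r_C2² + (46/3)r_C2 − 529/3 = 0  ⇒  r_C2 = 23/3 (r>0 drops 1)
2. [ext C2·C3]  r_C2² + (8/3)r_C2 − 713/9 = 0  ⇒  r_C2 = 23/3 (r>0 drops 1)

23/3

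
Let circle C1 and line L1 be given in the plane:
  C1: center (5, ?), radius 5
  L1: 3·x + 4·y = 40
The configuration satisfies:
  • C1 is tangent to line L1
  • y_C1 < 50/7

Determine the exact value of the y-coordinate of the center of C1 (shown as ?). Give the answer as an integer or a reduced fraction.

0

1. [C1‖L1]  y_C1² − (25/2)y_C1 = 0  ⇒  y_C1 = 0 or 25/2
2. given y_C1 < 50/7: keep 0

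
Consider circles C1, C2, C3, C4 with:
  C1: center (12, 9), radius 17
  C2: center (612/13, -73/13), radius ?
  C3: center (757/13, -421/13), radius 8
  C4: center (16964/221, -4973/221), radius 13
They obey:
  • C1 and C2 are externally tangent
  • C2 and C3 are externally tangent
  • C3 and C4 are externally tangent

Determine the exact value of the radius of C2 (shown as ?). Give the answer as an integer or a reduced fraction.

1. [ext C1·C2]  r_C2² + 34r_C2 − 1155 = 0  ⇒  r_C2 = 21 (r>0 drops 1)
2. [ext C2·C3]  r_C2² + 16r_C2 − 777 = 0  ⇒  r_C2 = 21 (r>0 drops 1)

21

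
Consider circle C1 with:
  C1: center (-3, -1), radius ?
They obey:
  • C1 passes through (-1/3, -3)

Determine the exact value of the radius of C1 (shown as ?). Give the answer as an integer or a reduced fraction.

10/3

1. [C1∋P]  r_C1² − 100/9 = 0  ⇒  r_C1 = 10/3 (r>0 drops 1)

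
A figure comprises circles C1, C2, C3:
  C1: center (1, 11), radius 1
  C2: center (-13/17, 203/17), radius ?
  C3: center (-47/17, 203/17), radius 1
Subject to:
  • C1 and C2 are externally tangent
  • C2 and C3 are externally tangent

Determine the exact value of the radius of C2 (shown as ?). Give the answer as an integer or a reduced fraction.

1

1. [ext C1·C2]  r_C2² + 2r_C2 − 3 = 0  ⇒  r_C2 = 1 (r>0 drops 1)
2. [ext C2·C3]  r_C2² + 2r_C2 − 3 = 0  ⇒  r_C2 = 1 (r>0 drops 1)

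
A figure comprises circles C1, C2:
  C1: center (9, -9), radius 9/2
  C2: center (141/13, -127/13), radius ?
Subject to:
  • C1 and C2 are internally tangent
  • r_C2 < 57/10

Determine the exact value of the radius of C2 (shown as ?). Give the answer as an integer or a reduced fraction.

5/2

1. [int C1,C2]  r_C2² − 9r_C2 + 65/4 = 0  ⇒  r_C2 = 5/2 or 13/2
2. given r_C2 < 57/10: keep 5/2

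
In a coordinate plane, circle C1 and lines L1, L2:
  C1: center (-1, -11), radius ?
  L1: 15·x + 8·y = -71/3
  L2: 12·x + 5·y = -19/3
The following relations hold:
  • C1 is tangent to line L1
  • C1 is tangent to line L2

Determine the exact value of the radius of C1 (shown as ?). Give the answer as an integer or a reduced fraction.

1. [C1‖L1]  r_C1² − 196/9 = 0  ⇒  r_C1 = 14/3 (r>0 drops 1)
2. [C1‖L2]  r_C1² − 196/9 = 0  ⇒  r_C1 = 14/3 (r>0 drops 1)

14/3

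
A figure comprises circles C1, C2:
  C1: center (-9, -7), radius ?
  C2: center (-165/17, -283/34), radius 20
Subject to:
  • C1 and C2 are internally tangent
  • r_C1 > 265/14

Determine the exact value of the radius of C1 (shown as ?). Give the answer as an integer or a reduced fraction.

43/2

1. [int C1,C2]  r_C1² − 40r_C1 + 1591/4 = 0  ⇒  r_C1 = 37/2 or 43/2
2. given r_C1 > 265/14: keep 43/2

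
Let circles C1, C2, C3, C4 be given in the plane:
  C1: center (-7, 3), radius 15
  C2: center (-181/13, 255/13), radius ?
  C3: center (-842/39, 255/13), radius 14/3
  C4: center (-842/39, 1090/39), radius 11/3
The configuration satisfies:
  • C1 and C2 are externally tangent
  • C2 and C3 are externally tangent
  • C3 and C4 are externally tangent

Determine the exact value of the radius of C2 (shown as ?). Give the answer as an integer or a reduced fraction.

1. [ext C1·C2]  r_C2² + 30r_C2 − 99 = 0  ⇒  r_C2 = 3 (r>0 drops 1)
2. [ext C2·C3]  r_C2² + (28/3)r_C2 − 37 = 0  ⇒  r_C2 = 3 (r>0 drops 1)

3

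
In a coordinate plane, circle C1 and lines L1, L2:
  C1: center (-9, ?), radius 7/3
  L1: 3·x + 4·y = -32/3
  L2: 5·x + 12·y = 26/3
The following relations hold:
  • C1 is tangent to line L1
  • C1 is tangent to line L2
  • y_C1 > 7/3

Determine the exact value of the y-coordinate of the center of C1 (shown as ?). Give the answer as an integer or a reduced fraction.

1. [C1‖L1]  y_C1² − (49/6)y_C1 + 49/6 = 0  ⇒  y_C1 = 7/6 or 7
2. [C1‖L2]  y_C1² − (161/18)y_C1 + 245/18 = 0  ⇒  y_C1 = 35/18 or 7

7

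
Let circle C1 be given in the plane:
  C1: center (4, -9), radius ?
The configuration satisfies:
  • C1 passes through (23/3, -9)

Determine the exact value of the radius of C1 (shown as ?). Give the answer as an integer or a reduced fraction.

11/3

1. [C1∋P]  r_C1² − 121/9 = 0  ⇒  r_C1 = 11/3 (r>0 drops 1)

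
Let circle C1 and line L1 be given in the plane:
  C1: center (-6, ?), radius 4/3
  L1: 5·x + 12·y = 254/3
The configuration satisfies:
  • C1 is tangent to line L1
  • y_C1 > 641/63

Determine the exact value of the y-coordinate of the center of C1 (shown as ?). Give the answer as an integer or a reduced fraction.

11

1. [C1‖L1]  y_C1² − (172/9)y_C1 + 803/9 = 0  ⇒  y_C1 = 73/9 or 11
2. given y_C1 > 641/63: keep 11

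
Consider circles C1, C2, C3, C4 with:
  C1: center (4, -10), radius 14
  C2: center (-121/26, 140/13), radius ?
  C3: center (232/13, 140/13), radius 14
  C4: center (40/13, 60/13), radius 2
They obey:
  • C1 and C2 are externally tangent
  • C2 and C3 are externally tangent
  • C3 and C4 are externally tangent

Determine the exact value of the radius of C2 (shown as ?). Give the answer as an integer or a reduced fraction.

1. [ext C1·C2]  r_C2² + 28r_C2 − 1241/4 = 0  ⇒  r_C2 = 17/2 (r>0 drops 1)
2. [ext C2·C3]  r_C2² + 28r_C2 − 1241/4 = 0  ⇒  r_C2 = 17/2 (r>0 drops 1)

17/2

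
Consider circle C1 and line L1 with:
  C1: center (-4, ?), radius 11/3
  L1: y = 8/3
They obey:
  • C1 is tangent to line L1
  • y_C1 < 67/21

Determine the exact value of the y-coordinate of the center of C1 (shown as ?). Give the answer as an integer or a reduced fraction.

1. [C1‖L1]  y_C1² − (16/3)y_C1 − 19/3 = 0  ⇒  y_C1 = -1 or 19/3
2. given y_C1 < 67/21: keep -1

-1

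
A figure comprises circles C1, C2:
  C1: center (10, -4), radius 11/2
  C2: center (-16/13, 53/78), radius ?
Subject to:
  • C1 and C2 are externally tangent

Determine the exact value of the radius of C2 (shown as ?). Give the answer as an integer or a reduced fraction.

1. [ext C1·C2]  r_C2² + 11r_C2 − 1060/9 = 0  ⇒  r_C2 = 20/3 (r>0 drops 1)

20/3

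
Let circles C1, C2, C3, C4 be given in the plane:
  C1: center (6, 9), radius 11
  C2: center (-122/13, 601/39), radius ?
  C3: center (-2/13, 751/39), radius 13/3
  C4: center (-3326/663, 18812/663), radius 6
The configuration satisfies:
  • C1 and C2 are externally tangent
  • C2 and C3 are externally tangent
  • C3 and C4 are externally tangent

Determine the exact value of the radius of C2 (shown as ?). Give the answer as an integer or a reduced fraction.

1. [ext C1·C2]  r_C2² + 22r_C2 − 1411/9 = 0  ⇒  r_C2 = 17/3 (r>0 drops 1)
2. [ext C2·C3]  r_C2² + (26/3)r_C2 − 731/9 = 0  ⇒  r_C2 = 17/3 (r>0 drops 1)

17/3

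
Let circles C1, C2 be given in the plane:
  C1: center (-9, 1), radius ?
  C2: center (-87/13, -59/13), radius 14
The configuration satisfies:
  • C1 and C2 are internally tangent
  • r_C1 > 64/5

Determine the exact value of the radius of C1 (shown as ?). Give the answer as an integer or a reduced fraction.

1. [int C1,C2]  r_C1² − 28r_C1 + 160 = 0  ⇒  r_C1 = 8 or 20
2. given r_C1 > 64/5: keep 20

20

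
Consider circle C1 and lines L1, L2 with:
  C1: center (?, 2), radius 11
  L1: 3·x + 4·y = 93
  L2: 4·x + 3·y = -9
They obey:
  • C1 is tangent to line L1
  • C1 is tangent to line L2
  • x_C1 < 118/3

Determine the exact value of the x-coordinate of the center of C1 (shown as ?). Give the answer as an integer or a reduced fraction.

1. [C1‖L1]  x_C1² − (170/3)x_C1 + 1400/3 = 0  ⇒  x_C1 = 10 or 140/3
2. [C1‖L2]  x_C1² + (15/2)x_C1 − 175 = 0  ⇒  x_C1 = -35/2 or 10

10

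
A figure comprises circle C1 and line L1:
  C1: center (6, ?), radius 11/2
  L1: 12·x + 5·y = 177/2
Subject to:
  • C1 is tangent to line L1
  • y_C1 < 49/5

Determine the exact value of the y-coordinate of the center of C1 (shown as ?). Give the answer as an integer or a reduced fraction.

-11

1. [C1‖L1]  y_C1² − (33/5)y_C1 − 968/5 = 0  ⇒  y_C1 = -11 or 88/5
2. given y_C1 < 49/5: keep -11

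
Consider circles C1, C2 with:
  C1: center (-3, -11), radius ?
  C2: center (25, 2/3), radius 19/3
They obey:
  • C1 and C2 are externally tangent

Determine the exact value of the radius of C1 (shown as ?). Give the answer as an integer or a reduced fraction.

1. [ext C1·C2]  r_C1² + (38/3)r_C1 − 880 = 0  ⇒  r_C1 = 24 (r>0 drops 1)

24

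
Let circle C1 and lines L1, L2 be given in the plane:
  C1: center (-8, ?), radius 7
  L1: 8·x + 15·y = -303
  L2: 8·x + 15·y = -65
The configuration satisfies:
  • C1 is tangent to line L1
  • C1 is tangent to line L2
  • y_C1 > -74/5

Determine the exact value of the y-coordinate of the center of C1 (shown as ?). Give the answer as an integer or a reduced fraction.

-8

1. [C1‖L1]  y_C1² + (478/15)y_C1 + 2864/15 = 0  ⇒  y_C1 = -358/15 or -8
2. [C1‖L2]  y_C1² + (2/15)y_C1 − 944/15 = 0  ⇒  y_C1 = -8 or 118/15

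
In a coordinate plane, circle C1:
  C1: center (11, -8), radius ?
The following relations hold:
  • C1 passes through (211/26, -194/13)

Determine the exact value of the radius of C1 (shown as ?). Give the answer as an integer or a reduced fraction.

1. [C1∋P]  r_C1² − 225/4 = 0  ⇒  r_C1 = 15/2 (r>0 drops 1)

15/2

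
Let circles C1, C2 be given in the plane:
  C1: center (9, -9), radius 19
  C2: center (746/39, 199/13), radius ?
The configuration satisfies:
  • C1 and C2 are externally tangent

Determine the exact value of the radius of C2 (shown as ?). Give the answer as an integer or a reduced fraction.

1. [ext C1·C2]  r_C2² + 38r_C2 − 2992/9 = 0  ⇒  r_C2 = 22/3 (r>0 drops 1)

22/3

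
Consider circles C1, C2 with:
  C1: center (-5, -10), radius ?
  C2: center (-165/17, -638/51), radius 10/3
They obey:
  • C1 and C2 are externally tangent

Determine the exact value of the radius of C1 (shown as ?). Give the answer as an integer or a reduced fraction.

2

1. [ext C1·C2]  r_C1² + (20/3)r_C1 − 52/3 = 0  ⇒  r_C1 = 2 (r>0 drops 1)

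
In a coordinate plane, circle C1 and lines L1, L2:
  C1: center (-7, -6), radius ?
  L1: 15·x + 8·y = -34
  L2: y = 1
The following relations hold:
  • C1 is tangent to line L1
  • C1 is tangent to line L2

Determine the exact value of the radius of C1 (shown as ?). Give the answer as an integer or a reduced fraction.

7

1. [C1‖L1]  r_C1² − 49 = 0  ⇒  r_C1 = 7 (r>0 drops 1)
2. [C1‖L2]  r_C1² − 49 = 0  ⇒  r_C1 = 7 (r>0 drops 1)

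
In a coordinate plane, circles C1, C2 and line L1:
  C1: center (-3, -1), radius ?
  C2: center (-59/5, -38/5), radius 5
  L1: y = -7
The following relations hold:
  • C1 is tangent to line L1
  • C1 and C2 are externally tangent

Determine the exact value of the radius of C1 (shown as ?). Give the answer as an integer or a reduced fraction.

1. [C1‖L1]  r_C1² − 36 = 0  ⇒  r_C1 = 6 (r>0 drops 1)
2. [ext C1·C2]  r_C1² + 10r_C1 − 96 = 0  ⇒  r_C1 = 6 (r>0 drops 1)

6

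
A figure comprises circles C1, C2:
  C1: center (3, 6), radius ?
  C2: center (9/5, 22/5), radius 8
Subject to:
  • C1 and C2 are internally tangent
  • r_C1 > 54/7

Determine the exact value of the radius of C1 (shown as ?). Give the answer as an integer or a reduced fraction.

1. [int C1,C2]  r_C1² − 16r_C1 + 60 = 0  ⇒  r_C1 = 6 or 10
2. given r_C1 > 54/7: keep 10

10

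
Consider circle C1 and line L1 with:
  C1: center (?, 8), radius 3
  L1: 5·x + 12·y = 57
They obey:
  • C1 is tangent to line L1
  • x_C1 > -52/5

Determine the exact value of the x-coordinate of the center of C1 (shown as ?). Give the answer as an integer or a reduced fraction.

0

1. [C1‖L1]  x_C1² + (78/5)x_C1 = 0  ⇒  x_C1 = -78/5 or 0
2. given x_C1 > -52/5: keep 0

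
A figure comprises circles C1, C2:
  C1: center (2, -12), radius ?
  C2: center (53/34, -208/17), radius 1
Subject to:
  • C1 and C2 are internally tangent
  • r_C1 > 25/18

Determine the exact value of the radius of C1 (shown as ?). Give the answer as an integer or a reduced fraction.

3/2

1. [int C1,C2]  r_C1² − 2r_C1 + 3/4 = 0  ⇒  r_C1 = 1/2 or 3/2
2. given r_C1 > 25/18: keep 3/2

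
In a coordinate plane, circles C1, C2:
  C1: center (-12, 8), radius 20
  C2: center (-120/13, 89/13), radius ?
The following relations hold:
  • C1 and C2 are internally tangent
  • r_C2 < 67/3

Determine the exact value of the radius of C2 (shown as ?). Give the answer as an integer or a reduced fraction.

17

1. [int C1,C2]  r_C2² − 40r_C2 + 391 = 0  ⇒  r_C2 = 17 or 23
2. given r_C2 < 67/3: keep 17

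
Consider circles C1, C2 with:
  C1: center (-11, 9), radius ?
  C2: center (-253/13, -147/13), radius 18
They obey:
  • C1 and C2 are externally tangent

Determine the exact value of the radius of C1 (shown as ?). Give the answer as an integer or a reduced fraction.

1. [ext C1·C2]  r_C1² + 36r_C1 − 160 = 0  ⇒  r_C1 = 4 (r>0 drops 1)

4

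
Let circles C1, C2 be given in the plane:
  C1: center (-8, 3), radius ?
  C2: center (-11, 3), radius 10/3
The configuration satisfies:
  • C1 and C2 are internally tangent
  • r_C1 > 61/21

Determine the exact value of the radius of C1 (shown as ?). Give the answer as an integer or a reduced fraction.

19/3

1. [int C1,C2]  r_C1² − (20/3)r_C1 + 19/9 = 0  ⇒  r_C1 = 1/3 or 19/3
2. given r_C1 > 61/21: keep 19/3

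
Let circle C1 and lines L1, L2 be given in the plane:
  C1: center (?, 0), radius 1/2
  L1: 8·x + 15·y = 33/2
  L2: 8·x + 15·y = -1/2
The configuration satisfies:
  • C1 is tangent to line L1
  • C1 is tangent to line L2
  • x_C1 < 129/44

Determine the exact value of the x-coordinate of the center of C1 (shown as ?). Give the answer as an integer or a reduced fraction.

1. [C1‖L1]  x_C1² − (33/8)x_C1 + 25/8 = 0  ⇒  x_C1 = 1 or 25/8
2. [C1‖L2]  x_C1² + (1/8)x_C1 − 9/8 = 0  ⇒  x_C1 = -9/8 or 1

1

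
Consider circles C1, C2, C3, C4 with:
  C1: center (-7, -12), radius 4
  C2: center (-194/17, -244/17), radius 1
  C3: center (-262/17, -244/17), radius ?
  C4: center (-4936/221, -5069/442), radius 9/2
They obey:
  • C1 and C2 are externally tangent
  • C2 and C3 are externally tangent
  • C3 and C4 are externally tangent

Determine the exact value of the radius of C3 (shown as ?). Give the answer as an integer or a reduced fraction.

1. [ext C2·C3]  r_C3² + 2r_C3 − 15 = 0  ⇒  r_C3 = 3 (r>0 drops 1)
2. [ext C3·C4]  r_C3² + 9r_C3 − 36 = 0  ⇒  r_C3 = 3 (r>0 drops 1)

3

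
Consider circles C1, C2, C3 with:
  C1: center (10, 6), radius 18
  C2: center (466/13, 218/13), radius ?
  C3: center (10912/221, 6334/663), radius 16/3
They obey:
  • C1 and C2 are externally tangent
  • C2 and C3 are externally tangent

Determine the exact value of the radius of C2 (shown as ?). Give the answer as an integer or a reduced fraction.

10

1. [ext C1·C2]  r_C2² + 36r_C2 − 460 = 0  ⇒  r_C2 = 10 (r>0 drops 1)
2. [ext C2·C3]  r_C2² + (32/3)r_C2 − 620/3 = 0  ⇒  r_C2 = 10 (r>0 drops 1)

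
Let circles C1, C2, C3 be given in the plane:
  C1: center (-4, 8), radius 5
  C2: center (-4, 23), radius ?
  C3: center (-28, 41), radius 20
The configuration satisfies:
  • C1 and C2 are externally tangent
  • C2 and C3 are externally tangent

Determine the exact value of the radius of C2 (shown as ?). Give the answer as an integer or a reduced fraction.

1. [ext C1·C2]  r_C2² + 10r_C2 − 200 = 0  ⇒  r_C2 = 10 (r>0 drops 1)
2. [ext C2·C3]  r_C2² + 40r_C2 − 500 = 0  ⇒  r_C2 = 10 (r>0 drops 1)

10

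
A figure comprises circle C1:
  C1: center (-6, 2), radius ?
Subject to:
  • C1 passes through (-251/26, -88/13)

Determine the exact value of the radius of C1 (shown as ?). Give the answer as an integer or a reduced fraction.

19/2

1. [C1∋P]  r_C1² − 361/4 = 0  ⇒  r_C1 = 19/2 (r>0 drops 1)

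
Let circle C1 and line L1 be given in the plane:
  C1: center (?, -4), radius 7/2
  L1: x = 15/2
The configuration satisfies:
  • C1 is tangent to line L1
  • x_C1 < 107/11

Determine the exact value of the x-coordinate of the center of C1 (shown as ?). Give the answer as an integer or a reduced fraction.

4

1. [C1‖L1]  x_C1² − 15x_C1 + 44 = 0  ⇒  x_C1 = 4 or 11
2. given x_C1 < 107/11: keep 4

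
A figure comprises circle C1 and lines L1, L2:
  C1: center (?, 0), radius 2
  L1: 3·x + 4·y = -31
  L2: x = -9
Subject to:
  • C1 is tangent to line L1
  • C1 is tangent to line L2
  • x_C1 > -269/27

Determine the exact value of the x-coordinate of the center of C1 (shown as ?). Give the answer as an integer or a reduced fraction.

-7

1. [C1‖L1]  x_C1² + (62/3)x_C1 + 287/3 = 0  ⇒  x_C1 = -41/3 or -7
2. [C1‖L2]  x_C1² + 18x_C1 + 77 = 0  ⇒  x_C1 = -11 or -7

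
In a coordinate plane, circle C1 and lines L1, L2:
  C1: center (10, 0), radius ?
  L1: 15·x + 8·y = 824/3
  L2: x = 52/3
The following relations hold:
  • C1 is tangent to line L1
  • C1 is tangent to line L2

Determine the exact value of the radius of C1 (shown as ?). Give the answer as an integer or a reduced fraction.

22/3

1. [C1‖L1]  r_C1² − 484/9 = 0  ⇒  r_C1 = 22/3 (r>0 drops 1)
2. [C1‖L2]  r_C1² − 484/9 = 0  ⇒  r_C1 = 22/3 (r>0 drops 1)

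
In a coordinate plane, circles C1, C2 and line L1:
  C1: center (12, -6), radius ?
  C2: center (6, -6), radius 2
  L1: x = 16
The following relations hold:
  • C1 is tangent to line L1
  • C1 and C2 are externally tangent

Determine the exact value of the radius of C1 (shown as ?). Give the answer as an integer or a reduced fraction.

1. [C1‖L1]  r_C1² − 16 = 0  ⇒  r_C1 = 4 (r>0 drops 1)
2. [ext C1·C2]  r_C1² + 4r_C1 − 32 = 0  ⇒  r_C1 = 4 (r>0 drops 1)

4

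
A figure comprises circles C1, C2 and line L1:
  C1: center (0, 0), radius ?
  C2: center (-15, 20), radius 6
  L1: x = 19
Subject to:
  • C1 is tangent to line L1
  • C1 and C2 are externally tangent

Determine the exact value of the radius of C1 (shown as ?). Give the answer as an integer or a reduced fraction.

19

1. [C1‖L1]  r_C1² − 361 = 0  ⇒  r_C1 = 19 (r>0 drops 1)
2. [ext C1·C2]  r_C1² + 12r_C1 − 589 = 0  ⇒  r_C1 = 19 (r>0 drops 1)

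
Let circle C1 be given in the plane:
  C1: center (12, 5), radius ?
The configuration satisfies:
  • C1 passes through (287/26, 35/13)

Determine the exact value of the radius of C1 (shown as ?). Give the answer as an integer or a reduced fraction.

1. [C1∋P]  r_C1² − 25/4 = 0  ⇒  r_C1 = 5/2 (r>0 drops 1)

5/2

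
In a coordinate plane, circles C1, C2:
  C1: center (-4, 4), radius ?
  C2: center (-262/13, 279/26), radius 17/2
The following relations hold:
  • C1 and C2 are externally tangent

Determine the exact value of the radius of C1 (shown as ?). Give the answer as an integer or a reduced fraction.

9

1. [ext C1·C2]  r_C1² + 17r_C1 − 234 = 0  ⇒  r_C1 = 9 (r>0 drops 1)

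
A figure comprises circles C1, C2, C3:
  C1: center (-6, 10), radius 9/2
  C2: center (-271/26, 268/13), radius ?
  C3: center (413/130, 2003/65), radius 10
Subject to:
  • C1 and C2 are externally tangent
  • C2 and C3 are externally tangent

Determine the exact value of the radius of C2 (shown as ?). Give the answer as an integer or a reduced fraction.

1. [ext C1·C2]  r_C2² + 9r_C2 − 112 = 0  ⇒  r_C2 = 7 (r>0 drops 1)
2. [ext C2·C3]  r_C2² + 20r_C2 − 189 = 0  ⇒  r_C2 = 7 (r>0 drops 1)

7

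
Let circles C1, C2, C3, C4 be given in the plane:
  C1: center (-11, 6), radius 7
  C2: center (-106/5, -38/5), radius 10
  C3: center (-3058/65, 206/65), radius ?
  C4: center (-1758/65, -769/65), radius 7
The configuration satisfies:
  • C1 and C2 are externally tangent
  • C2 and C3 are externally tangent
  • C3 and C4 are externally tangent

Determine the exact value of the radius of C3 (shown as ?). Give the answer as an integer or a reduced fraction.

18

1. [ext C2·C3]  r_C3² + 20r_C3 − 684 = 0  ⇒  r_C3 = 18 (r>0 drops 1)
2. [ext C3·C4]  r_C3² + 14r_C3 − 576 = 0  ⇒  r_C3 = 18 (r>0 drops 1)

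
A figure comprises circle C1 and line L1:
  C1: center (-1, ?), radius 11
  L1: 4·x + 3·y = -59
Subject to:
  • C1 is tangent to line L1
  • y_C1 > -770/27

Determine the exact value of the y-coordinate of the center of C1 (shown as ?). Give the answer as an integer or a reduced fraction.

0

1. [C1‖L1]  y_C1² + (110/3)y_C1 = 0  ⇒  y_C1 = -110/3 or 0
2. given y_C1 > -770/27: keep 0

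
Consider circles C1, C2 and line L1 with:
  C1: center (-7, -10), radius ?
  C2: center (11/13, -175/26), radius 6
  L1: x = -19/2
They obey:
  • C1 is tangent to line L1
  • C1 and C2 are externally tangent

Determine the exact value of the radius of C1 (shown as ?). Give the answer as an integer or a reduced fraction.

1. [C1‖L1]  r_C1² − 25/4 = 0  ⇒  r_C1 = 5/2 (r>0 drops 1)
2. [ext C1·C2]  r_C1² + 12r_C1 − 145/4 = 0  ⇒  r_C1 = 5/2 (r>0 drops 1)

5/2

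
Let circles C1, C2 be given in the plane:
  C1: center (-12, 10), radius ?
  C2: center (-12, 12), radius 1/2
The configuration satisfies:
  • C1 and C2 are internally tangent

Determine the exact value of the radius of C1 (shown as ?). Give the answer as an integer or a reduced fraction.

1. [int C1,C2]  r_C1² − 1r_C1 − 15/4 = 0  ⇒  r_C1 = 5/2 (r>0 drops 1)

5/2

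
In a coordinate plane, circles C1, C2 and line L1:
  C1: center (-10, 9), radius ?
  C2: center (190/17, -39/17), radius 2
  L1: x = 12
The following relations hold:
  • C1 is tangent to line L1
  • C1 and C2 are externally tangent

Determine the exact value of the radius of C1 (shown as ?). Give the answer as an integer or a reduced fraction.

1. [C1‖L1]  r_C1² − 484 = 0  ⇒  r_C1 = 22 (r>0 drops 1)
2. [ext C1·C2]  r_C1² + 4r_C1 − 572 = 0  ⇒  r_C1 = 22 (r>0 drops 1)

22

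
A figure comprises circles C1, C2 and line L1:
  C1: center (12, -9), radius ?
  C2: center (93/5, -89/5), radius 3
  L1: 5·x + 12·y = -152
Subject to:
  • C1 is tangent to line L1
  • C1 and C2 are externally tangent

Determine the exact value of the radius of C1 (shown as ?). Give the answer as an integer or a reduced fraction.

1. [C1‖L1]  r_C1² − 64 = 0  ⇒  r_C1 = 8 (r>0 drops 1)
2. [ext C1·C2]  r_C1² + 6r_C1 − 112 = 0  ⇒  r_C1 = 8 (r>0 drops 1)

8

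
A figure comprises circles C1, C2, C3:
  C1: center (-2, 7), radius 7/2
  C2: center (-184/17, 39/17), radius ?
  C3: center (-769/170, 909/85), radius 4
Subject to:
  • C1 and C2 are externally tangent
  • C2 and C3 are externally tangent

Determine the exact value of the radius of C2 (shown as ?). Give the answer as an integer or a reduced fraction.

13/2

1. [ext C1·C2]  r_C2² + 7r_C2 − 351/4 = 0  ⇒  r_C2 = 13/2 (r>0 drops 1)
2. [ext C2·C3]  r_C2² + 8r_C2 − 377/4 = 0  ⇒  r_C2 = 13/2 (r>0 drops 1)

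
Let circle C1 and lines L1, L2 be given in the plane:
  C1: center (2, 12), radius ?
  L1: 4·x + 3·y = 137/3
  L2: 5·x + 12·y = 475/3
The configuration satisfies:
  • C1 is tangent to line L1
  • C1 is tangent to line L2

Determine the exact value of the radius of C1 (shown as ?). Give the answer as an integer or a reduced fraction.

1/3

1. [C1‖L1]  r_C1² − 1/9 = 0  ⇒  r_C1 = 1/3 (r>0 drops 1)
2. [C1‖L2]  r_C1² − 1/9 = 0  ⇒  r_C1 = 1/3 (r>0 drops 1)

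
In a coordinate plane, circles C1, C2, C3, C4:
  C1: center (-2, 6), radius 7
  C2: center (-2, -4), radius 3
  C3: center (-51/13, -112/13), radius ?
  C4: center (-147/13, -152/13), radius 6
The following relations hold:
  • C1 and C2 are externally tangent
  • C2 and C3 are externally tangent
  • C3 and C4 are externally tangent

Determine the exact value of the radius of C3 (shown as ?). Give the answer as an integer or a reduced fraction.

1. [ext C2·C3]  r_C3² + 6r_C3 − 16 = 0  ⇒  r_C3 = 2 (r>0 drops 1)
2. [ext C3·C4]  r_C3² + 12r_C3 − 28 = 0  ⇒  r_C3 = 2 (r>0 drops 1)

2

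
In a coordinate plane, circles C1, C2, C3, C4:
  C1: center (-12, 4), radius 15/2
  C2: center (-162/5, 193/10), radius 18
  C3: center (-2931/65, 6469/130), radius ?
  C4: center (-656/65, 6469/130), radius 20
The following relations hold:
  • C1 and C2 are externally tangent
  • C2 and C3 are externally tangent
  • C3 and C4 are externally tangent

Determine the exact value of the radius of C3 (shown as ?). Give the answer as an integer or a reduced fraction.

15

1. [ext C2·C3]  r_C3² + 36r_C3 − 765 = 0  ⇒  r_C3 = 15 (r>0 drops 1)
2. [ext C3·C4]  r_C3² + 40r_C3 − 825 = 0  ⇒  r_C3 = 15 (r>0 drops 1)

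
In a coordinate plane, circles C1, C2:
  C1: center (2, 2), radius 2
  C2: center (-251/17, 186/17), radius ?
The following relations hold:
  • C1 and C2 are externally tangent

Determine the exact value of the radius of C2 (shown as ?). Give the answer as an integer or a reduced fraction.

1. [ext C1·C2]  r_C2² + 4r_C2 − 357 = 0  ⇒  r_C2 = 17 (r>0 drops 1)

17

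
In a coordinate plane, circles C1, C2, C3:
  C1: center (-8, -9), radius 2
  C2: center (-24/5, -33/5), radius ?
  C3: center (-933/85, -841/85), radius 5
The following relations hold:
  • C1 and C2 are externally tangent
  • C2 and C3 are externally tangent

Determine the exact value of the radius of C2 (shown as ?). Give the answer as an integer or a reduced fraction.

2

1. [ext C1·C2]  r_C2² + 4r_C2 − 12 = 0  ⇒  r_C2 = 2 (r>0 drops 1)
2. [ext C2·C3]  r_C2² + 10r_C2 − 24 = 0  ⇒  r_C2 = 2 (r>0 drops 1)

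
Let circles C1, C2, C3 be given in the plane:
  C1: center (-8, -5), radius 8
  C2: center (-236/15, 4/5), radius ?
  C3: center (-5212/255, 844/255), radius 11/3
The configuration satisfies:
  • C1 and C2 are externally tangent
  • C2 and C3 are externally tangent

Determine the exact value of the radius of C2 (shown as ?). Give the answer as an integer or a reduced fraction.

5/3

1. [ext C1·C2]  r_C2² + 16r_C2 − 265/9 = 0  ⇒  r_C2 = 5/3 (r>0 drops 1)
2. [ext C2·C3]  r_C2² + (22/3)r_C2 − 15 = 0  ⇒  r_C2 = 5/3 (r>0 drops 1)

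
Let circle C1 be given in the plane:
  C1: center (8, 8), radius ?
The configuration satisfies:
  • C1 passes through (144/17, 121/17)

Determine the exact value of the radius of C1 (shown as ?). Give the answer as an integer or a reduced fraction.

1

1. [C1∋P]  r_C1² − 1 = 0  ⇒  r_C1 = 1 (r>0 drops 1)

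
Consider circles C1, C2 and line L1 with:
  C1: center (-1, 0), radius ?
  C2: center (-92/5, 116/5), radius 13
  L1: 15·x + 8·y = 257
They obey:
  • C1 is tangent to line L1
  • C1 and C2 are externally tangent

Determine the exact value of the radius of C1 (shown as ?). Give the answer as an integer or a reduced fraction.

16

1. [C1‖L1]  r_C1² − 256 = 0  ⇒  r_C1 = 16 (r>0 drops 1)
2. [ext C1·C2]  r_C1² + 26r_C1 − 672 = 0  ⇒  r_C1 = 16 (r>0 drops 1)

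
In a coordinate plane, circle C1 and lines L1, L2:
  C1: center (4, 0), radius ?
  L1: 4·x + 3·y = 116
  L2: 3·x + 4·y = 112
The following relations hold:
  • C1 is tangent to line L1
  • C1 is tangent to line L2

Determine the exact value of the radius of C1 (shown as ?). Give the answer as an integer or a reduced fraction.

20

1. [C1‖L1]  r_C1² − 400 = 0  ⇒  r_C1 = 20 (r>0 drops 1)
2. [C1‖L2]  r_C1² − 400 = 0  ⇒  r_C1 = 20 (r>0 drops 1)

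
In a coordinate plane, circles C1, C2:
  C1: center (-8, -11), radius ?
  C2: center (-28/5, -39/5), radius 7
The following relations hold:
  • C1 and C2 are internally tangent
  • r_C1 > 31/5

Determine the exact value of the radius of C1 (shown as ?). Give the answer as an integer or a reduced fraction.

11

1. [int C1,C2]  r_C1² − 14r_C1 + 33 = 0  ⇒  r_C1 = 3 or 11
2. given r_C1 > 31/5: keep 11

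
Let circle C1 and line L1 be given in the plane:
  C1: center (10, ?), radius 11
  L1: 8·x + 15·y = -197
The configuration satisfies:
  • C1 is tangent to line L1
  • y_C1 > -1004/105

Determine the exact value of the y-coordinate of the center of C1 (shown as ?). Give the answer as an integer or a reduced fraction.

1. [C1‖L1]  y_C1² + (554/15)y_C1 + 928/5 = 0  ⇒  y_C1 = -464/15 or -6
2. given y_C1 > -1004/105: keep -6

-6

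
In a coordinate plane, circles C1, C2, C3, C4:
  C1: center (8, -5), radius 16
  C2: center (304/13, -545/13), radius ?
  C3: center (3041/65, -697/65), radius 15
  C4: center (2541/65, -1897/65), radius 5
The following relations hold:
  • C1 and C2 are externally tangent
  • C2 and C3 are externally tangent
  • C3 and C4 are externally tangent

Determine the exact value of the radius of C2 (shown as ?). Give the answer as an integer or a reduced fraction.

1. [ext C1·C2]  r_C2² + 32r_C2 − 1344 = 0  ⇒  r_C2 = 24 (r>0 drops 1)
2. [ext C2·C3]  r_C2² + 30r_C2 − 1296 = 0  ⇒  r_C2 = 24 (r>0 drops 1)

24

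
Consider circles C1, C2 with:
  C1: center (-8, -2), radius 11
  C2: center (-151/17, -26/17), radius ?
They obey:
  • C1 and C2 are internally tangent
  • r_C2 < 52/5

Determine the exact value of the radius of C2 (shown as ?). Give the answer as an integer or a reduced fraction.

1. [int C1,C2]  r_C2² − 22r_C2 + 120 = 0  ⇒  r_C2 = 10 or 12
2. given r_C2 < 52/5: keep 10

10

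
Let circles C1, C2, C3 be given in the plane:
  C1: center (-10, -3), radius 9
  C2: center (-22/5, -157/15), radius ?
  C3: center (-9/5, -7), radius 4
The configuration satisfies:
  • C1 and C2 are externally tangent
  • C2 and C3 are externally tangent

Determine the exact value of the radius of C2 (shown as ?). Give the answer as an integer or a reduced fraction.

1. [ext C1·C2]  r_C2² + 18r_C2 − 55/9 = 0  ⇒  r_C2 = 1/3 (r>0 drops 1)
2. [ext C2·C3]  r_C2² + 8r_C2 − 25/9 = 0  ⇒  r_C2 = 1/3 (r>0 drops 1)

1/3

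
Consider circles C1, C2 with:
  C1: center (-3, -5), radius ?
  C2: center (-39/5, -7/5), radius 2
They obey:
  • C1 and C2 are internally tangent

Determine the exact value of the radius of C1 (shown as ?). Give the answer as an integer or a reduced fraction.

1. [int C1,C2]  r_C1² − 4r_C1 − 32 = 0  ⇒  r_C1 = 8 (r>0 drops 1)

8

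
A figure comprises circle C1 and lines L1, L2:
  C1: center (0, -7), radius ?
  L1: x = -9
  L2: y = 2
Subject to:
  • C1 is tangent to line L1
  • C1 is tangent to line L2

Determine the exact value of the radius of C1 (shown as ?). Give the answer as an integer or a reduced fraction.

1. [C1‖L1]  r_C1² − 81 = 0  ⇒  r_C1 = 9 (r>0 drops 1)
2. [C1‖L2]  r_C1² − 81 = 0  ⇒  r_C1 = 9 (r>0 drops 1)

9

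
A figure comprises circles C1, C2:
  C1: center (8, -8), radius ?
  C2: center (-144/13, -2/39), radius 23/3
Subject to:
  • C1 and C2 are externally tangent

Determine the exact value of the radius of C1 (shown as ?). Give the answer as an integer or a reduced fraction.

1. [ext C1·C2]  r_C1² + (46/3)r_C1 − 1105/3 = 0  ⇒  r_C1 = 13 (r>0 drops 1)

13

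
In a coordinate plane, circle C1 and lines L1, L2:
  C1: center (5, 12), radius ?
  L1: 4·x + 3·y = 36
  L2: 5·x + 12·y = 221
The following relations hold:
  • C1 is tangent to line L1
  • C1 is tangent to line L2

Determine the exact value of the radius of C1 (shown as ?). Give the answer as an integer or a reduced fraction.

4

1. [C1‖L1]  r_C1² − 16 = 0  ⇒  r_C1 = 4 (r>0 drops 1)
2. [C1‖L2]  r_C1² − 16 = 0  ⇒  r_C1 = 4 (r>0 drops 1)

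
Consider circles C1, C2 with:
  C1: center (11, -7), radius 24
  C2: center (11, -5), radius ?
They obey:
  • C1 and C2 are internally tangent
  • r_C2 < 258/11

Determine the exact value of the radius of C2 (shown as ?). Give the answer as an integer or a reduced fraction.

22

1. [int C1,C2]  r_C2² − 48r_C2 + 572 = 0  ⇒  r_C2 = 22 or 26
2. given r_C2 < 258/11: keep 22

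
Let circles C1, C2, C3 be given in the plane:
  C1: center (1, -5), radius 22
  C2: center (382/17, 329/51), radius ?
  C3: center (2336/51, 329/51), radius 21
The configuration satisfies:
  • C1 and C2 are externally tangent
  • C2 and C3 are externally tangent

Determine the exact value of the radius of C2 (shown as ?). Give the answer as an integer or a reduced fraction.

7/3

1. [ext C1·C2]  r_C2² + 44r_C2 − 973/9 = 0  ⇒  r_C2 = 7/3 (r>0 drops 1)
2. [ext C2·C3]  r_C2² + 42r_C2 − 931/9 = 0  ⇒  r_C2 = 7/3 (r>0 drops 1)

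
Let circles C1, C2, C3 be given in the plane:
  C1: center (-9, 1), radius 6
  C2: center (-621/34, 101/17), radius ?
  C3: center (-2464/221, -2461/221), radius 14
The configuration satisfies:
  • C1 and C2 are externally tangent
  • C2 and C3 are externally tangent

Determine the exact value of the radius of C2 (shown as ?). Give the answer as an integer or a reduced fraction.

1. [ext C1·C2]  r_C2² + 12r_C2 − 297/4 = 0  ⇒  r_C2 = 9/2 (r>0 drops 1)
2. [ext C2·C3]  r_C2² + 28r_C2 − 585/4 = 0  ⇒  r_C2 = 9/2 (r>0 drops 1)

9/2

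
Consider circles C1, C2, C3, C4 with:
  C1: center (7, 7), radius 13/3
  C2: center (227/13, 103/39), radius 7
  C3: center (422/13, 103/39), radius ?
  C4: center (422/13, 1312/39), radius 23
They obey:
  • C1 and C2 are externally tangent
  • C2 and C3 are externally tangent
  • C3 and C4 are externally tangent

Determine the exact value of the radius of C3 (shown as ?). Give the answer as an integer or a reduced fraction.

1. [ext C2·C3]  r_C3² + 14r_C3 − 176 = 0  ⇒  r_C3 = 8 (r>0 drops 1)
2. [ext C3·C4]  r_C3² + 46r_C3 − 432 = 0  ⇒  r_C3 = 8 (r>0 drops 1)

8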